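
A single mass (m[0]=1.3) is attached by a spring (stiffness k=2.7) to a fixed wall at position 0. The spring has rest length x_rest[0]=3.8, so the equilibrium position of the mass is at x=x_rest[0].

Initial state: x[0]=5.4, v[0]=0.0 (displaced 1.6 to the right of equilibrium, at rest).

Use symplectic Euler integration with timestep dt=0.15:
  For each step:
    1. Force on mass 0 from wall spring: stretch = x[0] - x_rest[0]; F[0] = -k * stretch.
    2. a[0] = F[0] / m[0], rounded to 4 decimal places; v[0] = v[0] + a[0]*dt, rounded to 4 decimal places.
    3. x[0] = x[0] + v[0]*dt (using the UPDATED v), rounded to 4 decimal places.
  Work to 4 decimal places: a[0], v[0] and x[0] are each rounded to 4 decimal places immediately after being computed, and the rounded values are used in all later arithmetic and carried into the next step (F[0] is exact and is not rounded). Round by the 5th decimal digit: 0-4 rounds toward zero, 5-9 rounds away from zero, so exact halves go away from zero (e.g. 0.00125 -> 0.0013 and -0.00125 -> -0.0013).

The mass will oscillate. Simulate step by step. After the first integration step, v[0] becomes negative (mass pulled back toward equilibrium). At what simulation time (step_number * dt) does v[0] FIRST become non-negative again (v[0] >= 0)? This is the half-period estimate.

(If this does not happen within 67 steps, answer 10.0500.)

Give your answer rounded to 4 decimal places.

Answer: 2.2500

Derivation:
Step 0: x=[5.4000] v=[0.0000]
Step 1: x=[5.3252] v=[-0.4985]
Step 2: x=[5.1791] v=[-0.9737]
Step 3: x=[4.9686] v=[-1.4033]
Step 4: x=[4.7035] v=[-1.7674]
Step 5: x=[4.3962] v=[-2.0489]
Step 6: x=[4.0610] v=[-2.2346]
Step 7: x=[3.7136] v=[-2.3159]
Step 8: x=[3.3703] v=[-2.2890]
Step 9: x=[3.0470] v=[-2.1551]
Step 10: x=[2.7589] v=[-1.9205]
Step 11: x=[2.5195] v=[-1.5962]
Step 12: x=[2.3399] v=[-1.1973]
Step 13: x=[2.2285] v=[-0.7424]
Step 14: x=[2.1906] v=[-0.2528]
Step 15: x=[2.2279] v=[0.2486]
First v>=0 after going negative at step 15, time=2.2500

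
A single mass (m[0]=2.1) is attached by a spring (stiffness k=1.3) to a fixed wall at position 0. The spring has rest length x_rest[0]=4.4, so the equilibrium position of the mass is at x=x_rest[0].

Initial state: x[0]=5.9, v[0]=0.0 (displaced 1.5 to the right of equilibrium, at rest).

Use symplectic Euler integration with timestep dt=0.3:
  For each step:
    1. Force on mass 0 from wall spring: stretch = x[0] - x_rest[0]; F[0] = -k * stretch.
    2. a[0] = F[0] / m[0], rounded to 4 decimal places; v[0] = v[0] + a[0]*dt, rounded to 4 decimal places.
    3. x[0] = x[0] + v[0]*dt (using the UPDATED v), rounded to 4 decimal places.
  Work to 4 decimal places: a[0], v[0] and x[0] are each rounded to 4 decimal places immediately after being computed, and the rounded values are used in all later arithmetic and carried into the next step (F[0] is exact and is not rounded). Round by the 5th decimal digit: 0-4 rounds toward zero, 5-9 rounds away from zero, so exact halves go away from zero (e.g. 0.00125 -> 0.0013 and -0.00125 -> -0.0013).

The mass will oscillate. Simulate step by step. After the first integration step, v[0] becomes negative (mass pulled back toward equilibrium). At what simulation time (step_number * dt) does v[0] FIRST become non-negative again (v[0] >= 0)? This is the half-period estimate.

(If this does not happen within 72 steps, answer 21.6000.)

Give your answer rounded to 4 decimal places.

Step 0: x=[5.9000] v=[0.0000]
Step 1: x=[5.8164] v=[-0.2786]
Step 2: x=[5.6539] v=[-0.5416]
Step 3: x=[5.4216] v=[-0.7745]
Step 4: x=[5.1323] v=[-0.9642]
Step 5: x=[4.8022] v=[-1.1002]
Step 6: x=[4.4497] v=[-1.1749]
Step 7: x=[4.0945] v=[-1.1841]
Step 8: x=[3.7563] v=[-1.1274]
Step 9: x=[3.4539] v=[-1.0079]
Step 10: x=[3.2042] v=[-0.8322]
Step 11: x=[3.0212] v=[-0.6101]
Step 12: x=[2.9150] v=[-0.3541]
Step 13: x=[2.8915] v=[-0.0783]
Step 14: x=[2.9520] v=[0.2018]
First v>=0 after going negative at step 14, time=4.2000

Answer: 4.2000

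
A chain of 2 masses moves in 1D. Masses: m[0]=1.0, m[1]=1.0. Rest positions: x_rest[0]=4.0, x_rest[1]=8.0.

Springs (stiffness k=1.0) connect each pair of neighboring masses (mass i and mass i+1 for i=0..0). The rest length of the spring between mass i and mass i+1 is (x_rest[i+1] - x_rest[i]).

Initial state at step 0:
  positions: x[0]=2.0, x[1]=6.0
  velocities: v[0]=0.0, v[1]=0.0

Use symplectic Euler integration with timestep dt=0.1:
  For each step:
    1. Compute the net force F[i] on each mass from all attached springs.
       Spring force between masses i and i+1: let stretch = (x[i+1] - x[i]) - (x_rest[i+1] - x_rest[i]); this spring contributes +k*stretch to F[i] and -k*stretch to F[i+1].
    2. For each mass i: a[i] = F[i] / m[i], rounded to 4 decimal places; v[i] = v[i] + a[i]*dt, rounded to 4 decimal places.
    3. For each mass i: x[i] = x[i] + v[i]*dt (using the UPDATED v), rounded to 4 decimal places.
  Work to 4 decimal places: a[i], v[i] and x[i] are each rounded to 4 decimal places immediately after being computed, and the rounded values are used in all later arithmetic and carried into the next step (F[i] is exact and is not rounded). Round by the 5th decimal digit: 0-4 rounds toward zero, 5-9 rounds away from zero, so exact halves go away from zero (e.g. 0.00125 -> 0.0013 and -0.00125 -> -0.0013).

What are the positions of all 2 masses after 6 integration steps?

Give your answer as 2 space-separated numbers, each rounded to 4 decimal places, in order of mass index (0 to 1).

Answer: 2.0000 6.0000

Derivation:
Step 0: x=[2.0000 6.0000] v=[0.0000 0.0000]
Step 1: x=[2.0000 6.0000] v=[0.0000 0.0000]
Step 2: x=[2.0000 6.0000] v=[0.0000 0.0000]
Step 3: x=[2.0000 6.0000] v=[0.0000 0.0000]
Step 4: x=[2.0000 6.0000] v=[0.0000 0.0000]
Step 5: x=[2.0000 6.0000] v=[0.0000 0.0000]
Step 6: x=[2.0000 6.0000] v=[0.0000 0.0000]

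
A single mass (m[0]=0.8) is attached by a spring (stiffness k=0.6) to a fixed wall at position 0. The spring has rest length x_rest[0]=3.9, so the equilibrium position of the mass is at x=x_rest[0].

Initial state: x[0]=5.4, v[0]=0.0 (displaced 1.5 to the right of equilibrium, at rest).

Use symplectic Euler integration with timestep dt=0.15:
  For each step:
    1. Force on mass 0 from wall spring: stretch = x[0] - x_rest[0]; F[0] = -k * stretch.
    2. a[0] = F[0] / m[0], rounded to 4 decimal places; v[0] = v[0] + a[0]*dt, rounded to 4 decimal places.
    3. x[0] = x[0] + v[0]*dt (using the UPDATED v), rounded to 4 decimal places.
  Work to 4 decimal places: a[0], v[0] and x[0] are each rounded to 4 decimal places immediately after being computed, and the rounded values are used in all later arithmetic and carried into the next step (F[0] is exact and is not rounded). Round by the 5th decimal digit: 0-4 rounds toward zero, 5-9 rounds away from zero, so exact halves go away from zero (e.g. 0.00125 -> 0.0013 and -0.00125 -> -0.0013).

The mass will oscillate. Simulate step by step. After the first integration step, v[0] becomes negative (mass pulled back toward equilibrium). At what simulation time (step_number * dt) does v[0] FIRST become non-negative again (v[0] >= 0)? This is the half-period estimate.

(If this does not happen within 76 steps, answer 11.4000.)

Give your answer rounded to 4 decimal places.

Answer: 3.7500

Derivation:
Step 0: x=[5.4000] v=[0.0000]
Step 1: x=[5.3747] v=[-0.1688]
Step 2: x=[5.3245] v=[-0.3347]
Step 3: x=[5.2503] v=[-0.4950]
Step 4: x=[5.1533] v=[-0.6469]
Step 5: x=[5.0351] v=[-0.7879]
Step 6: x=[4.8978] v=[-0.9156]
Step 7: x=[4.7436] v=[-1.0279]
Step 8: x=[4.5752] v=[-1.1228]
Step 9: x=[4.3954] v=[-1.1988]
Step 10: x=[4.2072] v=[-1.2545]
Step 11: x=[4.0138] v=[-1.2891]
Step 12: x=[3.8185] v=[-1.3019]
Step 13: x=[3.6246] v=[-1.2927]
Step 14: x=[3.4353] v=[-1.2617]
Step 15: x=[3.2539] v=[-1.2094]
Step 16: x=[3.0834] v=[-1.1367]
Step 17: x=[2.9267] v=[-1.0448]
Step 18: x=[2.7864] v=[-0.9353]
Step 19: x=[2.6649] v=[-0.8100]
Step 20: x=[2.5642] v=[-0.6711]
Step 21: x=[2.4861] v=[-0.5208]
Step 22: x=[2.4318] v=[-0.3617]
Step 23: x=[2.4023] v=[-0.1965]
Step 24: x=[2.3981] v=[-0.0280]
Step 25: x=[2.4193] v=[0.1410]
First v>=0 after going negative at step 25, time=3.7500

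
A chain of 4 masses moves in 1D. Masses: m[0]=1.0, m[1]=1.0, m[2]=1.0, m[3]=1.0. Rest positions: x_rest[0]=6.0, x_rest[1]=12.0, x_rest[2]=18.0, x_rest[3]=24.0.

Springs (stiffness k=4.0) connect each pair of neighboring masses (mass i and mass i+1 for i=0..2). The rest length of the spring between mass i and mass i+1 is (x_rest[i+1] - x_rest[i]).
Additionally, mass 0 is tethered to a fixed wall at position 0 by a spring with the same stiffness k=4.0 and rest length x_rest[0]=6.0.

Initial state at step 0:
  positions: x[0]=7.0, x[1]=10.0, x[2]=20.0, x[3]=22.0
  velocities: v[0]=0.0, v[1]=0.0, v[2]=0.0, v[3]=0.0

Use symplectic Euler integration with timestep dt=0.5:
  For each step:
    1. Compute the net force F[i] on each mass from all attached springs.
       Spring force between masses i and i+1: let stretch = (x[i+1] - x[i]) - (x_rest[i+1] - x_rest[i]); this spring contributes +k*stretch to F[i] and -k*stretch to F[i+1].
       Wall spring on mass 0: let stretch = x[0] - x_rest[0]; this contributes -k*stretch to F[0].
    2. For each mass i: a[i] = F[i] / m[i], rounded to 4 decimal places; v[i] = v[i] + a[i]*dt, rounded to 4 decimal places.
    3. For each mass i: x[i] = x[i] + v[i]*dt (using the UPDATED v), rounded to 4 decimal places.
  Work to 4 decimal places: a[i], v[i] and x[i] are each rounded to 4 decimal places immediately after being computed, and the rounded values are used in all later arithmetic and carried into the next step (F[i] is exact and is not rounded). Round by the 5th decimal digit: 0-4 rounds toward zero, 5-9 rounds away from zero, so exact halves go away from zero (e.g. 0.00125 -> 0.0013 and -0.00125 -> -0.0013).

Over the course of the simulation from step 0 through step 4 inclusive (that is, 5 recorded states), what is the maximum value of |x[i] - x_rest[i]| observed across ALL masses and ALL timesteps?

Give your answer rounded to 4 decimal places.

Step 0: x=[7.0000 10.0000 20.0000 22.0000] v=[0.0000 0.0000 0.0000 0.0000]
Step 1: x=[3.0000 17.0000 12.0000 26.0000] v=[-8.0000 14.0000 -16.0000 8.0000]
Step 2: x=[10.0000 5.0000 23.0000 22.0000] v=[14.0000 -24.0000 22.0000 -8.0000]
Step 3: x=[2.0000 16.0000 15.0000 25.0000] v=[-16.0000 22.0000 -16.0000 6.0000]
Step 4: x=[6.0000 12.0000 18.0000 24.0000] v=[8.0000 -8.0000 6.0000 -2.0000]
Max displacement = 7.0000

Answer: 7.0000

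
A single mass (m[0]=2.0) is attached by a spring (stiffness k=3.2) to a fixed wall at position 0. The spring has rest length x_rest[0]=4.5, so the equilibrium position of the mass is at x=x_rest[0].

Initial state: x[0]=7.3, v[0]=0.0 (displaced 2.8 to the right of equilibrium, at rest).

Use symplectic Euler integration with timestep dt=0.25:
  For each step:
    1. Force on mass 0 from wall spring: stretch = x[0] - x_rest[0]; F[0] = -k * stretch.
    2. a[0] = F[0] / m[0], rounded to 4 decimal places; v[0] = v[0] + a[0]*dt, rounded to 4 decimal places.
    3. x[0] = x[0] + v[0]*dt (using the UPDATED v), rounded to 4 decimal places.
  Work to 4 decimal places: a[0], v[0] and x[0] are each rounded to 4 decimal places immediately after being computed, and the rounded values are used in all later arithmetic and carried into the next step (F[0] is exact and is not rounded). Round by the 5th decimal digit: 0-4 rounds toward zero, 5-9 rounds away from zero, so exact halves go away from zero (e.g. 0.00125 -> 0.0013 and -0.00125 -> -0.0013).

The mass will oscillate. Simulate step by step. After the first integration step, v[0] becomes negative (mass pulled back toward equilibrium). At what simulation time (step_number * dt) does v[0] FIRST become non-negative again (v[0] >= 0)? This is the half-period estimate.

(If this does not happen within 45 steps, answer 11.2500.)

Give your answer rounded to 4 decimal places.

Step 0: x=[7.3000] v=[0.0000]
Step 1: x=[7.0200] v=[-1.1200]
Step 2: x=[6.4880] v=[-2.1280]
Step 3: x=[5.7572] v=[-2.9232]
Step 4: x=[4.9007] v=[-3.4261]
Step 5: x=[4.0041] v=[-3.5864]
Step 6: x=[3.1571] v=[-3.3881]
Step 7: x=[2.4444] v=[-2.8510]
Step 8: x=[1.9372] v=[-2.0288]
Step 9: x=[1.6863] v=[-1.0037]
Step 10: x=[1.7168] v=[0.1218]
First v>=0 after going negative at step 10, time=2.5000

Answer: 2.5000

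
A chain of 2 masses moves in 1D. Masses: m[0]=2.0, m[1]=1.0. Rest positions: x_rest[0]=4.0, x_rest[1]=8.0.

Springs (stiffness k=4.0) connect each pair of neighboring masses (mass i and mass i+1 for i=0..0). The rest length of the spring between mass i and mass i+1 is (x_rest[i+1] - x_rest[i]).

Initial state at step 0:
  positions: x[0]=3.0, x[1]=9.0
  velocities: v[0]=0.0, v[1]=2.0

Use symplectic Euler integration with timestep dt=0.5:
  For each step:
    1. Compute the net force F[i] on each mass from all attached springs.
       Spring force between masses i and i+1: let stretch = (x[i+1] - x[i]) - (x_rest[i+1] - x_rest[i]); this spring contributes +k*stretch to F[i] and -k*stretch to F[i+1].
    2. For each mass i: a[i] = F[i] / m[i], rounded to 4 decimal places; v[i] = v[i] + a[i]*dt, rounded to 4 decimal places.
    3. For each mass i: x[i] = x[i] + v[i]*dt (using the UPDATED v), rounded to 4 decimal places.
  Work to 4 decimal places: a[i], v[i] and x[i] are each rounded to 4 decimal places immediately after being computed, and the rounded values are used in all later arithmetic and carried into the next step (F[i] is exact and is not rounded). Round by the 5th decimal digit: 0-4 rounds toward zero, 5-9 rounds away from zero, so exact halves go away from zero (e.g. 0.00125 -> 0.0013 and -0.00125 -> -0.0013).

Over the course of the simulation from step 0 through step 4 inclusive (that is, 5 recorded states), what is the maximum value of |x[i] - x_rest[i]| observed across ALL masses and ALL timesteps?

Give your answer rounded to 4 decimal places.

Answer: 2.0000

Derivation:
Step 0: x=[3.0000 9.0000] v=[0.0000 2.0000]
Step 1: x=[4.0000 8.0000] v=[2.0000 -2.0000]
Step 2: x=[5.0000 7.0000] v=[2.0000 -2.0000]
Step 3: x=[5.0000 8.0000] v=[0.0000 2.0000]
Step 4: x=[4.5000 10.0000] v=[-1.0000 4.0000]
Max displacement = 2.0000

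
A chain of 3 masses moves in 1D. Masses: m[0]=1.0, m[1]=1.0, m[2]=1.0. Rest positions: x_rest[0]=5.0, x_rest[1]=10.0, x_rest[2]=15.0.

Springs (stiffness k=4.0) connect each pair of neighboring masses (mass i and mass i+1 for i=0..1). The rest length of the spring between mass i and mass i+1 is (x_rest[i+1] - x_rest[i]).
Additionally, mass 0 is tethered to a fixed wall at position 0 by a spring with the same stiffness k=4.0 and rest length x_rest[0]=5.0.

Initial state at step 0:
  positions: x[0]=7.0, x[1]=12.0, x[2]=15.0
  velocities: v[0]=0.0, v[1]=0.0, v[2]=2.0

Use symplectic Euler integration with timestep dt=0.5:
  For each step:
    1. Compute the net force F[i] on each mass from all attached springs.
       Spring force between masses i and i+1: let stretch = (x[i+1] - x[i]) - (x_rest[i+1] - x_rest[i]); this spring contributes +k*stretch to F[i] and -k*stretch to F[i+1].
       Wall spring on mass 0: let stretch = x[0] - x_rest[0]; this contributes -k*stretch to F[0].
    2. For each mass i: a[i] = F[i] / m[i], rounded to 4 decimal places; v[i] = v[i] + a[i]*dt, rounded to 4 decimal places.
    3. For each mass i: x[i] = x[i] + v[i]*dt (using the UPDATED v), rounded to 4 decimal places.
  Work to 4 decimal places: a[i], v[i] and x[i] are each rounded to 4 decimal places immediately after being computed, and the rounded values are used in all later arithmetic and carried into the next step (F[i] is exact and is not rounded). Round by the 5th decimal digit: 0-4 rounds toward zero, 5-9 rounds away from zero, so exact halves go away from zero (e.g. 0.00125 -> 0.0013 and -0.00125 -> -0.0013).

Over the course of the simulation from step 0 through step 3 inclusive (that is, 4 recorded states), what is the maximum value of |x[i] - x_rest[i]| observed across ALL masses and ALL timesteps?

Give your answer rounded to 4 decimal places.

Answer: 3.0000

Derivation:
Step 0: x=[7.0000 12.0000 15.0000] v=[0.0000 0.0000 2.0000]
Step 1: x=[5.0000 10.0000 18.0000] v=[-4.0000 -4.0000 6.0000]
Step 2: x=[3.0000 11.0000 18.0000] v=[-4.0000 2.0000 0.0000]
Step 3: x=[6.0000 11.0000 16.0000] v=[6.0000 0.0000 -4.0000]
Max displacement = 3.0000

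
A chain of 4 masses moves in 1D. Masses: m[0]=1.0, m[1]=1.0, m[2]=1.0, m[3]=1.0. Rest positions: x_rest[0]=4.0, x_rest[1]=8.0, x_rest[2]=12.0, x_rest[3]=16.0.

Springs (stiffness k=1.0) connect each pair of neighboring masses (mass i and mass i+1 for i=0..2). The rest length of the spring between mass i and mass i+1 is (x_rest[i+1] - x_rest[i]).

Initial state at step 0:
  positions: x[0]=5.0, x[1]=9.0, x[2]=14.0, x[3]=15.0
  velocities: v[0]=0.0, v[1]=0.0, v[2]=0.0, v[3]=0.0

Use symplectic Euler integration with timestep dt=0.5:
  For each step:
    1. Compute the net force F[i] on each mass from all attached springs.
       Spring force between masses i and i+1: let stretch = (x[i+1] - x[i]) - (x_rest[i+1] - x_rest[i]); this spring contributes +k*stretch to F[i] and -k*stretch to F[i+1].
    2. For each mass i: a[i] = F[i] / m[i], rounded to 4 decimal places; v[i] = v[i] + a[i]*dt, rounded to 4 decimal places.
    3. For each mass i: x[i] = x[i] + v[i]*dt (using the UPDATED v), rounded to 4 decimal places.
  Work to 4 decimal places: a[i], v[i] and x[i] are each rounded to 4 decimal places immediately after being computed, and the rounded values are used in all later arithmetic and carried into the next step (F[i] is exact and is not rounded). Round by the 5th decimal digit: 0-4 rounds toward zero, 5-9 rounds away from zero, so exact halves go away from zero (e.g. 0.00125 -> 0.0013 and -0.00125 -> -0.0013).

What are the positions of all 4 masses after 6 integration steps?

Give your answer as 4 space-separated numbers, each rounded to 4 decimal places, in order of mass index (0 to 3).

Answer: 4.5724 7.6300 13.8467 16.9513

Derivation:
Step 0: x=[5.0000 9.0000 14.0000 15.0000] v=[0.0000 0.0000 0.0000 0.0000]
Step 1: x=[5.0000 9.2500 13.0000 15.7500] v=[0.0000 0.5000 -2.0000 1.5000]
Step 2: x=[5.0625 9.3750 11.7500 16.8125] v=[0.1250 0.2500 -2.5000 2.1250]
Step 3: x=[5.2032 9.0156 11.1719 17.6094] v=[0.2813 -0.7188 -1.1563 1.5938]
Step 4: x=[5.2970 8.2422 11.6641 17.7970] v=[0.1875 -1.5469 0.9843 0.3751]
Step 5: x=[5.1271 7.5879 12.8340 17.4513] v=[-0.3399 -1.3086 2.3398 -0.6914]
Step 6: x=[4.5724 7.6300 13.8467 16.9513] v=[-1.1095 0.0841 2.0254 -1.0001]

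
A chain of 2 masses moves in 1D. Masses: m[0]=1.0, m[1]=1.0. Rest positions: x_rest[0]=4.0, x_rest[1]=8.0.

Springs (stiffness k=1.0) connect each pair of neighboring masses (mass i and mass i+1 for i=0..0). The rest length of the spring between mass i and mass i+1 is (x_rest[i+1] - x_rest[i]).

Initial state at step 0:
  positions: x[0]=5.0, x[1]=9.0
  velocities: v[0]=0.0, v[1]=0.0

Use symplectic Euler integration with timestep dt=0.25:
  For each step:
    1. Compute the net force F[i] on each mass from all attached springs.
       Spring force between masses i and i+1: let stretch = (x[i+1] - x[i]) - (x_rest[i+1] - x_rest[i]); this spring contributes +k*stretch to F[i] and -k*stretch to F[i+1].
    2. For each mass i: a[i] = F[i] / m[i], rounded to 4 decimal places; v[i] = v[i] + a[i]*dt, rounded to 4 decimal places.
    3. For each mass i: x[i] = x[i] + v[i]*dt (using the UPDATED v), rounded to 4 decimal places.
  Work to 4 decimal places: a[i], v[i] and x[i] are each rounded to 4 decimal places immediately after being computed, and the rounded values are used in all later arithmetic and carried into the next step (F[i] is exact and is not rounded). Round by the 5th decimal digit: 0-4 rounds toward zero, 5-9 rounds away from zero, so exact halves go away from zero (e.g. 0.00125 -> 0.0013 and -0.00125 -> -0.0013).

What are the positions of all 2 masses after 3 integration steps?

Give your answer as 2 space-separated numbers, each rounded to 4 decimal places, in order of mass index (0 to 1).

Step 0: x=[5.0000 9.0000] v=[0.0000 0.0000]
Step 1: x=[5.0000 9.0000] v=[0.0000 0.0000]
Step 2: x=[5.0000 9.0000] v=[0.0000 0.0000]
Step 3: x=[5.0000 9.0000] v=[0.0000 0.0000]

Answer: 5.0000 9.0000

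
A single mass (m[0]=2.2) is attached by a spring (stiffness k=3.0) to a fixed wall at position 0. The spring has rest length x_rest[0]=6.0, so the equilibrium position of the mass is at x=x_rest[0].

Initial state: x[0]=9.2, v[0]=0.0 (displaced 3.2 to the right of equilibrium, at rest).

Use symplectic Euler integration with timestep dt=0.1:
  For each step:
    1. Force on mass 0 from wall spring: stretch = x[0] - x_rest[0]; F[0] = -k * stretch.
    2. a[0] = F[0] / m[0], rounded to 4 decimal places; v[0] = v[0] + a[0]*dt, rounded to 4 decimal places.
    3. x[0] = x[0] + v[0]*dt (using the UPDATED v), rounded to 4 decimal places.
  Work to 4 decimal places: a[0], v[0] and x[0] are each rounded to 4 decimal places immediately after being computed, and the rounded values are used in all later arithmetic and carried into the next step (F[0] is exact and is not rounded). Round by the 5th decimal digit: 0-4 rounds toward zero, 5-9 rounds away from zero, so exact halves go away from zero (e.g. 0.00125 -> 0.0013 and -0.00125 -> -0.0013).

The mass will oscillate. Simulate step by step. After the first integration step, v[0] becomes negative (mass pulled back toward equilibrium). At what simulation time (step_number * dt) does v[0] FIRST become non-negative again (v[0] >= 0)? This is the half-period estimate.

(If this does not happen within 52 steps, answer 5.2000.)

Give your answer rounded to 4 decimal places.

Step 0: x=[9.2000] v=[0.0000]
Step 1: x=[9.1564] v=[-0.4364]
Step 2: x=[9.0697] v=[-0.8668]
Step 3: x=[8.9412] v=[-1.2854]
Step 4: x=[8.7726] v=[-1.6865]
Step 5: x=[8.5661] v=[-2.0646]
Step 6: x=[8.3247] v=[-2.4145]
Step 7: x=[8.0516] v=[-2.7315]
Step 8: x=[7.7505] v=[-3.0113]
Step 9: x=[7.4255] v=[-3.2500]
Step 10: x=[7.0811] v=[-3.4444]
Step 11: x=[6.7219] v=[-3.5918]
Step 12: x=[6.3529] v=[-3.6902]
Step 13: x=[5.9791] v=[-3.7383]
Step 14: x=[5.6056] v=[-3.7355]
Step 15: x=[5.2374] v=[-3.6817]
Step 16: x=[4.8796] v=[-3.5777]
Step 17: x=[4.5371] v=[-3.4249]
Step 18: x=[4.2146] v=[-3.2254]
Step 19: x=[3.9164] v=[-2.9819]
Step 20: x=[3.6466] v=[-2.6978]
Step 21: x=[3.4089] v=[-2.3769]
Step 22: x=[3.2065] v=[-2.0236]
Step 23: x=[3.0422] v=[-1.6427]
Step 24: x=[2.9183] v=[-1.2394]
Step 25: x=[2.8364] v=[-0.8192]
Step 26: x=[2.7976] v=[-0.3878]
Step 27: x=[2.8025] v=[0.0489]
First v>=0 after going negative at step 27, time=2.7000

Answer: 2.7000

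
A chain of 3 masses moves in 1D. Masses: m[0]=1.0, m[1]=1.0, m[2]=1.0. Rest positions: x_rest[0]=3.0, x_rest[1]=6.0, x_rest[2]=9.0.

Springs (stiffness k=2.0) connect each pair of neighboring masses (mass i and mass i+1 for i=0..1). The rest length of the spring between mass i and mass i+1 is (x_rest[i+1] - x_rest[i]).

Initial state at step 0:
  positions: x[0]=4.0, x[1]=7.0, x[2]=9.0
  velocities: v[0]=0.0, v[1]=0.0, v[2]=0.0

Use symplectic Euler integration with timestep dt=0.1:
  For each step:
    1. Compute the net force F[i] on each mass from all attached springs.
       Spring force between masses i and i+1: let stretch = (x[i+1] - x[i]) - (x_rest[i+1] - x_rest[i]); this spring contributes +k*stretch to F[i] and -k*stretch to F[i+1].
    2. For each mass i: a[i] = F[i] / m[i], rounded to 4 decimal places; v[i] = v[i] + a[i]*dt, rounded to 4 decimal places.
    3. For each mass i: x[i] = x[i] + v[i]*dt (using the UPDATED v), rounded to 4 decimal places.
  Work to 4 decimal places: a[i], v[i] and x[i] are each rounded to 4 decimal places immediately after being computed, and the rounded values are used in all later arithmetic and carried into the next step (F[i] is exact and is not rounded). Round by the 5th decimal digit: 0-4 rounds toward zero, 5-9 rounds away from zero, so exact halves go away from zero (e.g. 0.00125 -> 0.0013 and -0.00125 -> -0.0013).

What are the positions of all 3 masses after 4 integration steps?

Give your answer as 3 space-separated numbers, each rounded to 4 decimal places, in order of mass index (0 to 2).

Answer: 3.9942 6.8175 9.1882

Derivation:
Step 0: x=[4.0000 7.0000 9.0000] v=[0.0000 0.0000 0.0000]
Step 1: x=[4.0000 6.9800 9.0200] v=[0.0000 -0.2000 0.2000]
Step 2: x=[3.9996 6.9412 9.0592] v=[-0.0040 -0.3880 0.3920]
Step 3: x=[3.9980 6.8859 9.1160] v=[-0.0157 -0.5527 0.5684]
Step 4: x=[3.9942 6.8175 9.1882] v=[-0.0381 -0.6843 0.7224]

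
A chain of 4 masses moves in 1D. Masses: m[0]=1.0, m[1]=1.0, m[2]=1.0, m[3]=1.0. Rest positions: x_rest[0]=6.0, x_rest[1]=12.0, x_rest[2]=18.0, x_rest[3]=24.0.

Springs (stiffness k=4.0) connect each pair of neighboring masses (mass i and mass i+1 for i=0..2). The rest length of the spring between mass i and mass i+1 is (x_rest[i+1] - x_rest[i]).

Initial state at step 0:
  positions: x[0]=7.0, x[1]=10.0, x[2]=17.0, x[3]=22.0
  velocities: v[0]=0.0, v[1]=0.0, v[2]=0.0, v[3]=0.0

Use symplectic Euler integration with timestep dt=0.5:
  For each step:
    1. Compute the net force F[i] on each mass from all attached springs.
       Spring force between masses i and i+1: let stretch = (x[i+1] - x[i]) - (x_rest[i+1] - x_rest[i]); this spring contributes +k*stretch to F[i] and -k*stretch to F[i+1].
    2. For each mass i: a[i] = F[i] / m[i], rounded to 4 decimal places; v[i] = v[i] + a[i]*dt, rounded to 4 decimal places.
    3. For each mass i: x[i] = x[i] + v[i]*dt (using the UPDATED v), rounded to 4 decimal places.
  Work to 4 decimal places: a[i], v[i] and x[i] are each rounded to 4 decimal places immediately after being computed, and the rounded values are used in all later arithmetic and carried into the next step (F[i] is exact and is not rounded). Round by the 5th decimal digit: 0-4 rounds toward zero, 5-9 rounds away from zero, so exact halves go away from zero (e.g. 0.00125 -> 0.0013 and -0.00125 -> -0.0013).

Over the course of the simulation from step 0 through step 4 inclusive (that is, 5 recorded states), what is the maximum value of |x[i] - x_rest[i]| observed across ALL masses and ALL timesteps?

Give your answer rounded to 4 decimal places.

Answer: 3.0000

Derivation:
Step 0: x=[7.0000 10.0000 17.0000 22.0000] v=[0.0000 0.0000 0.0000 0.0000]
Step 1: x=[4.0000 14.0000 15.0000 23.0000] v=[-6.0000 8.0000 -4.0000 2.0000]
Step 2: x=[5.0000 9.0000 20.0000 22.0000] v=[2.0000 -10.0000 10.0000 -2.0000]
Step 3: x=[4.0000 11.0000 16.0000 25.0000] v=[-2.0000 4.0000 -8.0000 6.0000]
Step 4: x=[4.0000 11.0000 16.0000 25.0000] v=[0.0000 0.0000 0.0000 0.0000]
Max displacement = 3.0000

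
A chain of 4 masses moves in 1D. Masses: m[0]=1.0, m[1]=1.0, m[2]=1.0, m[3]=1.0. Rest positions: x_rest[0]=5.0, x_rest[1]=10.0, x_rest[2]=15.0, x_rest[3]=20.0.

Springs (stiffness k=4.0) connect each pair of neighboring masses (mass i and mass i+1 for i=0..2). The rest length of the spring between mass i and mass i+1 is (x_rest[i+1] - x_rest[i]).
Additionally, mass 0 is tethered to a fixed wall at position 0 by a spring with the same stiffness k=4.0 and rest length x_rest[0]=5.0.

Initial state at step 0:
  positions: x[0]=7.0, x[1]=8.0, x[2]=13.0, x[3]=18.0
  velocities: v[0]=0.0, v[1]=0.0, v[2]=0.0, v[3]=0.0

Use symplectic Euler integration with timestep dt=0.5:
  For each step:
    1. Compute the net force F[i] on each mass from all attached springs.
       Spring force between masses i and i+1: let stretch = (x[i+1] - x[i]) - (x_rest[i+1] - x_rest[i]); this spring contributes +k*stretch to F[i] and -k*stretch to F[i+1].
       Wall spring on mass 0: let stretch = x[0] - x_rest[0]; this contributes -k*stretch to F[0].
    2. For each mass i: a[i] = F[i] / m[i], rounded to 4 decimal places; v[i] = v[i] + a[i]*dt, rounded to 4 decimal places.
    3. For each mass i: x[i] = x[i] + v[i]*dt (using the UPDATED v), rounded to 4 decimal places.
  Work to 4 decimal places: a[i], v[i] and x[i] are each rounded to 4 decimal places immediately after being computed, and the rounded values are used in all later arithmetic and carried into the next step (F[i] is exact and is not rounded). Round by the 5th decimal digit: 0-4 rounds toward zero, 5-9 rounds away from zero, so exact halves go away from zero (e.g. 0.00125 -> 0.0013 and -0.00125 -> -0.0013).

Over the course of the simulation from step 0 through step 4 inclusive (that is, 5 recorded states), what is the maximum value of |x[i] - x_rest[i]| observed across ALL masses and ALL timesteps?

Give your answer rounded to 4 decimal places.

Answer: 4.0000

Derivation:
Step 0: x=[7.0000 8.0000 13.0000 18.0000] v=[0.0000 0.0000 0.0000 0.0000]
Step 1: x=[1.0000 12.0000 13.0000 18.0000] v=[-12.0000 8.0000 0.0000 0.0000]
Step 2: x=[5.0000 6.0000 17.0000 18.0000] v=[8.0000 -12.0000 8.0000 0.0000]
Step 3: x=[5.0000 10.0000 11.0000 22.0000] v=[0.0000 8.0000 -12.0000 8.0000]
Step 4: x=[5.0000 10.0000 15.0000 20.0000] v=[0.0000 0.0000 8.0000 -4.0000]
Max displacement = 4.0000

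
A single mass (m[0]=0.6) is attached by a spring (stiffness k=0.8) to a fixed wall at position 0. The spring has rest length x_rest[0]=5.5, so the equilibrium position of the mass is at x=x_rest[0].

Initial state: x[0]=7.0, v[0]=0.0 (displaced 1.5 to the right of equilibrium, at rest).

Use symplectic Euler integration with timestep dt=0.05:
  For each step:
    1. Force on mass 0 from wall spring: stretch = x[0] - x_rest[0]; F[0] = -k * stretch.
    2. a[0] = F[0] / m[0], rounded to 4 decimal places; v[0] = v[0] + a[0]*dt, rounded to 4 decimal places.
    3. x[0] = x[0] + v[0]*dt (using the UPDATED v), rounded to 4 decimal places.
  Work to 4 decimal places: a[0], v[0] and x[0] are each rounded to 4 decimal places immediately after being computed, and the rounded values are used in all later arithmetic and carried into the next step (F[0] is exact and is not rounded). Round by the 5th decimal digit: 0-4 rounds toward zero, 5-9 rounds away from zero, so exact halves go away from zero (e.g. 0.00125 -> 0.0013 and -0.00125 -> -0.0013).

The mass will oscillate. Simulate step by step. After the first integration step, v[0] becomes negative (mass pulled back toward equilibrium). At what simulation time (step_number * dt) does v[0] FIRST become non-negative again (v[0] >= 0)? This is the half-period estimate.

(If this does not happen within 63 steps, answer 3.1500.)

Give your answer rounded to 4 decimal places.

Answer: 2.7500

Derivation:
Step 0: x=[7.0000] v=[0.0000]
Step 1: x=[6.9950] v=[-0.1000]
Step 2: x=[6.9850] v=[-0.1997]
Step 3: x=[6.9701] v=[-0.2987]
Step 4: x=[6.9503] v=[-0.3967]
Step 5: x=[6.9256] v=[-0.4934]
Step 6: x=[6.8962] v=[-0.5884]
Step 7: x=[6.8621] v=[-0.6815]
Step 8: x=[6.8235] v=[-0.7723]
Step 9: x=[6.7805] v=[-0.8605]
Step 10: x=[6.7332] v=[-0.9459]
Step 11: x=[6.6818] v=[-1.0281]
Step 12: x=[6.6265] v=[-1.1069]
Step 13: x=[6.5674] v=[-1.1820]
Step 14: x=[6.5047] v=[-1.2532]
Step 15: x=[6.4387] v=[-1.3202]
Step 16: x=[6.3696] v=[-1.3828]
Step 17: x=[6.2976] v=[-1.4408]
Step 18: x=[6.2229] v=[-1.4940]
Step 19: x=[6.1458] v=[-1.5422]
Step 20: x=[6.0665] v=[-1.5853]
Step 21: x=[5.9853] v=[-1.6231]
Step 22: x=[5.9025] v=[-1.6555]
Step 23: x=[5.8184] v=[-1.6823]
Step 24: x=[5.7332] v=[-1.7035]
Step 25: x=[5.6473] v=[-1.7190]
Step 26: x=[5.5609] v=[-1.7288]
Step 27: x=[5.4743] v=[-1.7329]
Step 28: x=[5.3877] v=[-1.7312]
Step 29: x=[5.3015] v=[-1.7237]
Step 30: x=[5.2160] v=[-1.7105]
Step 31: x=[5.1314] v=[-1.6916]
Step 32: x=[5.0481] v=[-1.6670]
Step 33: x=[4.9663] v=[-1.6369]
Step 34: x=[4.8862] v=[-1.6013]
Step 35: x=[4.8082] v=[-1.5604]
Step 36: x=[4.7325] v=[-1.5143]
Step 37: x=[4.6593] v=[-1.4631]
Step 38: x=[4.5889] v=[-1.4071]
Step 39: x=[4.5216] v=[-1.3464]
Step 40: x=[4.4575] v=[-1.2812]
Step 41: x=[4.3969] v=[-1.2117]
Step 42: x=[4.3400] v=[-1.1382]
Step 43: x=[4.2870] v=[-1.0609]
Step 44: x=[4.2380] v=[-0.9800]
Step 45: x=[4.1932] v=[-0.8959]
Step 46: x=[4.1528] v=[-0.8088]
Step 47: x=[4.1169] v=[-0.7190]
Step 48: x=[4.0856] v=[-0.6268]
Step 49: x=[4.0590] v=[-0.5325]
Step 50: x=[4.0372] v=[-0.4364]
Step 51: x=[4.0203] v=[-0.3389]
Step 52: x=[4.0083] v=[-0.2403]
Step 53: x=[4.0013] v=[-0.1409]
Step 54: x=[3.9993] v=[-0.0410]
Step 55: x=[4.0023] v=[0.0590]
First v>=0 after going negative at step 55, time=2.7500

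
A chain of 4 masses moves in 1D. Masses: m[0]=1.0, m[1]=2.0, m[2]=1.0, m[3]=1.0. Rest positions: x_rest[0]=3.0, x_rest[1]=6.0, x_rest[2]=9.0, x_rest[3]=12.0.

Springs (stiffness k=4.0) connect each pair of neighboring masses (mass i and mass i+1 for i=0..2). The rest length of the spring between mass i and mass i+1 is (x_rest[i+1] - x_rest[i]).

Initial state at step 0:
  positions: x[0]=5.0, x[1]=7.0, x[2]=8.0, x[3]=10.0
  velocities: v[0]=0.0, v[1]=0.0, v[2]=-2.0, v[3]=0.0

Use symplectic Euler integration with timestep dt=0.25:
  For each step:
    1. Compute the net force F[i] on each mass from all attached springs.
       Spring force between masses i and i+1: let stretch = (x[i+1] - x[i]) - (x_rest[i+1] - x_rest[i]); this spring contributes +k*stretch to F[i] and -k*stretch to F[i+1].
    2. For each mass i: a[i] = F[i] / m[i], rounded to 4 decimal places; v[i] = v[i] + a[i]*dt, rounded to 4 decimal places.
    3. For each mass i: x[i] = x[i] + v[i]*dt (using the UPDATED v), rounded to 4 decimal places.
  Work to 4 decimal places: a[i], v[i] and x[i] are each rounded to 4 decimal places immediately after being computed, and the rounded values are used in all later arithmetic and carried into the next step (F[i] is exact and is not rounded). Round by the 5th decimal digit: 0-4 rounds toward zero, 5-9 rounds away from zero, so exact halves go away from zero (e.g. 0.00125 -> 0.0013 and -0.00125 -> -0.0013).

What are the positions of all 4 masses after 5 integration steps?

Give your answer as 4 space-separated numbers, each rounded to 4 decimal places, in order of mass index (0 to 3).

Answer: 2.0965 5.3492 9.4656 12.2398

Derivation:
Step 0: x=[5.0000 7.0000 8.0000 10.0000] v=[0.0000 0.0000 -2.0000 0.0000]
Step 1: x=[4.7500 6.8750 7.7500 10.2500] v=[-1.0000 -0.5000 -1.0000 1.0000]
Step 2: x=[4.2813 6.5938 7.9063 10.6250] v=[-1.8750 -1.1250 0.6250 1.5000]
Step 3: x=[3.6407 6.1876 8.4141 11.0703] v=[-2.5625 -1.6250 2.0312 1.7813]
Step 4: x=[2.8868 5.7413 9.0293 11.6016] v=[-3.0156 -1.7852 2.4609 2.1251]
Step 5: x=[2.0965 5.3492 9.4656 12.2398] v=[-3.1611 -1.5685 1.7452 2.5528]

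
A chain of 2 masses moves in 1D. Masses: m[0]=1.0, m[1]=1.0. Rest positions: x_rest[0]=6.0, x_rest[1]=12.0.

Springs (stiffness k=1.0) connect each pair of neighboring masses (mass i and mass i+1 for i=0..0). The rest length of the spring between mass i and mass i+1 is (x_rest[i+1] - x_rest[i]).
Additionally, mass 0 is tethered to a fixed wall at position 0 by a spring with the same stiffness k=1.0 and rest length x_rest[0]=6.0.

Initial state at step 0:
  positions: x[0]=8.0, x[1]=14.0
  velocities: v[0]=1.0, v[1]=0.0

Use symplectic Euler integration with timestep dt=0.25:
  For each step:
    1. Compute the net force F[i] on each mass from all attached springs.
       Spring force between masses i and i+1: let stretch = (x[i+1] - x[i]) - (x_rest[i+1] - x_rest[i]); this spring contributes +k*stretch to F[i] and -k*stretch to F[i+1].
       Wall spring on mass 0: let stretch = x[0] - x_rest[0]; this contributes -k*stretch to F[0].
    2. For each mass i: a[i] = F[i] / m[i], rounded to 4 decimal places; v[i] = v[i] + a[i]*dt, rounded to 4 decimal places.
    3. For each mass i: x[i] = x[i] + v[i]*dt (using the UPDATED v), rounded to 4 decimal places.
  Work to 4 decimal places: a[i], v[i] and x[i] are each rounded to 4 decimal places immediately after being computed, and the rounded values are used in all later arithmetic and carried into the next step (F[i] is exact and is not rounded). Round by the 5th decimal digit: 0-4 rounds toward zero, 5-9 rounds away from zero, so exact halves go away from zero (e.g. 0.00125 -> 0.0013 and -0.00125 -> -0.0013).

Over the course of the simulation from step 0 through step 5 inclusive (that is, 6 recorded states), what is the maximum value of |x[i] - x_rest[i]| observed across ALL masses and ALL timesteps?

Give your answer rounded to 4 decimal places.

Step 0: x=[8.0000 14.0000] v=[1.0000 0.0000]
Step 1: x=[8.1250 14.0000] v=[0.5000 0.0000]
Step 2: x=[8.1094 14.0078] v=[-0.0625 0.0313]
Step 3: x=[7.9556 14.0220] v=[-0.6153 0.0567]
Step 4: x=[7.6837 14.0320] v=[-1.0876 0.0401]
Step 5: x=[7.3283 14.0203] v=[-1.4215 -0.0470]
Max displacement = 2.1250

Answer: 2.1250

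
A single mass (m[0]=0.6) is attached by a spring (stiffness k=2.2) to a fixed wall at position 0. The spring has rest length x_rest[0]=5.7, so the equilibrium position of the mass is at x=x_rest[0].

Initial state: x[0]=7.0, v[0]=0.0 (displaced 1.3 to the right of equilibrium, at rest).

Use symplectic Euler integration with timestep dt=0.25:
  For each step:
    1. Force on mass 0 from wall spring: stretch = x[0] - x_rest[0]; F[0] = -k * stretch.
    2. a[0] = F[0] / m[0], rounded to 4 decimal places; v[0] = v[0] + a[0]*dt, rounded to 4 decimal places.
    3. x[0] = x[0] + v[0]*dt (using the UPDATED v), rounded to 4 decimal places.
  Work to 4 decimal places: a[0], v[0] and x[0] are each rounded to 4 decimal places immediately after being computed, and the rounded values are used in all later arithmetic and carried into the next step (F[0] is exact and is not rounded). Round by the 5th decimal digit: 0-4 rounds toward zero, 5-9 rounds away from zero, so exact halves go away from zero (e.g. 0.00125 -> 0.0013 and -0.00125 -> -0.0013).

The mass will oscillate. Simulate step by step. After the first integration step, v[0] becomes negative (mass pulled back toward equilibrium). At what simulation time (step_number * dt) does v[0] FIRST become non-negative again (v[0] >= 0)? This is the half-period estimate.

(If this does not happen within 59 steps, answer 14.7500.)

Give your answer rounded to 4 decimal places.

Answer: 1.7500

Derivation:
Step 0: x=[7.0000] v=[0.0000]
Step 1: x=[6.7021] v=[-1.1917]
Step 2: x=[6.1745] v=[-2.1103]
Step 3: x=[5.5382] v=[-2.5453]
Step 4: x=[4.9390] v=[-2.3970]
Step 5: x=[4.5142] v=[-1.6994]
Step 6: x=[4.3611] v=[-0.6124]
Step 7: x=[4.5148] v=[0.6149]
First v>=0 after going negative at step 7, time=1.7500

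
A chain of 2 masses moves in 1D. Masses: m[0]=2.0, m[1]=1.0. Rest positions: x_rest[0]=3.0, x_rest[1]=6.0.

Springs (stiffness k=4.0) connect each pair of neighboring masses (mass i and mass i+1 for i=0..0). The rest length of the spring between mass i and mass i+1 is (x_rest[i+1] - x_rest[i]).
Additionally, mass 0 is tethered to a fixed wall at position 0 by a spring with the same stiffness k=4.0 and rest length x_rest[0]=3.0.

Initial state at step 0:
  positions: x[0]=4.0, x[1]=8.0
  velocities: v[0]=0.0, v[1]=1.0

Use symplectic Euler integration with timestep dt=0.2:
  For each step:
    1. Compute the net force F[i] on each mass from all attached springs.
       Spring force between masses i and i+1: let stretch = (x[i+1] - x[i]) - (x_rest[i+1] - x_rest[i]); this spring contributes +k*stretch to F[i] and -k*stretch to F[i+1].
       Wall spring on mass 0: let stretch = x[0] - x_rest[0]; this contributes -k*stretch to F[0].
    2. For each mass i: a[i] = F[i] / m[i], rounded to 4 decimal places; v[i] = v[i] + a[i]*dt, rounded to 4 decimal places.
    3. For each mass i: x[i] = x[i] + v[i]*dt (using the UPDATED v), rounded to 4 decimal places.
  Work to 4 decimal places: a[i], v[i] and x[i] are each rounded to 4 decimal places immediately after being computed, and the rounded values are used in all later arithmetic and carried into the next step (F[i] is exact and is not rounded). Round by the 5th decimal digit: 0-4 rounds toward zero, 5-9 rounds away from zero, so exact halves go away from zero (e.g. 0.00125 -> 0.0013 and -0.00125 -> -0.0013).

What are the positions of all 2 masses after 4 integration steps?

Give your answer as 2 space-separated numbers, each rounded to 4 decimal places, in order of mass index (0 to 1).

Step 0: x=[4.0000 8.0000] v=[0.0000 1.0000]
Step 1: x=[4.0000 8.0400] v=[0.0000 0.2000]
Step 2: x=[4.0032 7.9136] v=[0.0160 -0.6320]
Step 3: x=[3.9990 7.6415] v=[-0.0211 -1.3603]
Step 4: x=[3.9663 7.2666] v=[-0.1637 -1.8743]

Answer: 3.9663 7.2666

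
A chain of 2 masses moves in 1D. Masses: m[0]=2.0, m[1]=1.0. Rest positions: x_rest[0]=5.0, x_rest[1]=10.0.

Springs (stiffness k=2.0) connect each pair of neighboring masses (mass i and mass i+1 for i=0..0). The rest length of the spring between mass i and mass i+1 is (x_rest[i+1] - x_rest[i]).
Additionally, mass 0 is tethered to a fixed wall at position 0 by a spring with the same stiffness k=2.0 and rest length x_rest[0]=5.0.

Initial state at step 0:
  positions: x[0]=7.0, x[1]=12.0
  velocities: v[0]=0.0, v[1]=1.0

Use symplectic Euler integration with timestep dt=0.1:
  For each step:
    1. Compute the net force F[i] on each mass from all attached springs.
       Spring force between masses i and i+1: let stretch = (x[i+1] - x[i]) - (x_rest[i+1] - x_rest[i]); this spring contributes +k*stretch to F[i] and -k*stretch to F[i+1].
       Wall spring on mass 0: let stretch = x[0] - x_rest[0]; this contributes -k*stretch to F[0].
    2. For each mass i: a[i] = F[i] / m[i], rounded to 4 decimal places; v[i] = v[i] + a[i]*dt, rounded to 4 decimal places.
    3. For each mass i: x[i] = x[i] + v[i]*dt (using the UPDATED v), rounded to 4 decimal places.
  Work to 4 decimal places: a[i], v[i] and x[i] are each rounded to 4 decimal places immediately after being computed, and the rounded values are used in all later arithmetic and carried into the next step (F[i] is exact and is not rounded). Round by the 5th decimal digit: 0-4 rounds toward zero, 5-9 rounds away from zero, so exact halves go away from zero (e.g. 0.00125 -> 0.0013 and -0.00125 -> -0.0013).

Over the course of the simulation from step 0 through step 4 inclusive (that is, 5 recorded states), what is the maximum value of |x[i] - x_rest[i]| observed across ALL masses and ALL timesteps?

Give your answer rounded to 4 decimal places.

Answer: 2.3745

Derivation:
Step 0: x=[7.0000 12.0000] v=[0.0000 1.0000]
Step 1: x=[6.9800 12.1000] v=[-0.2000 1.0000]
Step 2: x=[6.9414 12.1976] v=[-0.3860 0.9760]
Step 3: x=[6.8860 12.2901] v=[-0.5545 0.9248]
Step 4: x=[6.8157 12.3745] v=[-0.7027 0.8440]
Max displacement = 2.3745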